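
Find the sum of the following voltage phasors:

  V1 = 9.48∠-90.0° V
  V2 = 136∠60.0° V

Step 1 — Convert each phasor to rectangular form:
  V1 = 9.48·(cos(-90.0°) + j·sin(-90.0°)) = 0 - j9.48 V
  V2 = 136·(cos(60.0°) + j·sin(60.0°)) = 68 + j117.8 V
Step 2 — Sum components: V_total = 68 + j108.3 V.
Step 3 — Convert to polar: |V_total| = 127.9 V, ∠V_total = 57.9°.

V_total = 127.9∠57.9° V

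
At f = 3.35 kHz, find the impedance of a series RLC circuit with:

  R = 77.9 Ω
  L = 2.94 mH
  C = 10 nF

Step 1 — Angular frequency: ω = 2π·f = 2π·3350 = 2.105e+04 rad/s.
Step 2 — Component impedances:
  R: Z = R = 77.9 Ω
  L: Z = jωL = j·2.105e+04·0.00294 = 0 + j61.88 Ω
  C: Z = 1/(jωC) = -j/(ω·C) = 0 - j4751 Ω
Step 3 — Series combination: Z_total = R + L + C = 77.9 - j4689 Ω = 4690∠-89.0° Ω.

Z = 77.9 - j4689 Ω = 4690∠-89.0° Ω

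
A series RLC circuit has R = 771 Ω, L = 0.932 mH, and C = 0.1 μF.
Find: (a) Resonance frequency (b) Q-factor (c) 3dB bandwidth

Step 1 — Resonance: ω₀ = 1/√(LC) = 1/√(0.000932·1e-07) = 1.036e+05 rad/s.
Step 2 — f₀ = ω₀/(2π) = 1.649e+04 Hz.
Step 3 — Series Q: Q = ω₀L/R = 1.036e+05·0.000932/771 = 0.1252.
Step 4 — Bandwidth: Δω = ω₀/Q = 8.273e+05 rad/s; BW = Δω/(2π) = 1.317e+05 Hz.

(a) f₀ = 1.649e+04 Hz  (b) Q = 0.1252  (c) BW = 1.317e+05 Hz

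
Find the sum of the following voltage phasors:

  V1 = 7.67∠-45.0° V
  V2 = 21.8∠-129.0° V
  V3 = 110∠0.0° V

Step 1 — Convert each phasor to rectangular form:
  V1 = 7.67·(cos(-45.0°) + j·sin(-45.0°)) = 5.424 - j5.424 V
  V2 = 21.8·(cos(-129.0°) + j·sin(-129.0°)) = -13.72 - j16.94 V
  V3 = 110·(cos(0.0°) + j·sin(0.0°)) = 110 V
Step 2 — Sum components: V_total = 101.7 - j22.37 V.
Step 3 — Convert to polar: |V_total| = 104.1 V, ∠V_total = -12.4°.

V_total = 104.1∠-12.4° V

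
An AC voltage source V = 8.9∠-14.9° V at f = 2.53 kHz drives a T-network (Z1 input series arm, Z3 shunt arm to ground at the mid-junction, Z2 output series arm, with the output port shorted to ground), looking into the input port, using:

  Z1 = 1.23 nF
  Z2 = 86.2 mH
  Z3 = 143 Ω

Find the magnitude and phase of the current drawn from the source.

Step 1 — Angular frequency: ω = 2π·f = 2π·2530 = 1.59e+04 rad/s.
Step 2 — Component impedances:
  Z1: Z = 1/(jωC) = -j/(ω·C) = 0 - j5.114e+04 Ω
  Z2: Z = jωL = j·1.59e+04·0.0862 = 0 + j1370 Ω
  Z3: Z = R = 143 Ω
Step 3 — With the output port shorted to ground, the output series arm Z2 runs from the junction to ground; the shunt arm Z3 also runs from the junction to ground. They appear in parallel: Z3 || Z2 = 141.5 + j14.76 Ω.
Step 4 — Series with input arm Z1: Z_in = Z1 + (Z3 || Z2) = 141.5 - j5.113e+04 Ω = 5.113e+04∠-89.8° Ω.
Step 5 — Source phasor: V = 8.9∠-14.9° V = 8.601 - j2.288 V.
Step 6 — Ohm's law: I = V / Z_total = (8.601 - j2.288) / (141.5 - j5.113e+04) = 4.522e-05 + j0.0001681 A.
Step 7 — Convert to polar: |I| = 0.0001741 A, ∠I = 74.9°.

I = 0.0001741∠74.9° A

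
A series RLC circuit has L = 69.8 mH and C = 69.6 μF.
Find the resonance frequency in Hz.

Step 1 — Resonance condition Im(Z)=0 gives ω₀ = 1/√(LC).
Step 2 — ω₀ = 1/√(0.0698·6.96e-05) = 453.7 rad/s.
Step 3 — f₀ = ω₀/(2π) = 72.21 Hz.

f₀ = 72.21 Hz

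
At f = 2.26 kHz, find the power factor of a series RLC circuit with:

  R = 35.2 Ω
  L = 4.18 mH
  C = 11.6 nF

Step 1 — Angular frequency: ω = 2π·f = 2π·2260 = 1.42e+04 rad/s.
Step 2 — Component impedances:
  R: Z = R = 35.2 Ω
  L: Z = jωL = j·1.42e+04·0.00418 = 0 + j59.36 Ω
  C: Z = 1/(jωC) = -j/(ω·C) = 0 - j6071 Ω
Step 3 — Series combination: Z_total = R + L + C = 35.2 - j6012 Ω = 6012∠-89.7° Ω.
Step 4 — Power factor: PF = cos(φ) = Re(Z)/|Z| = 35.2/6012 = 0.005855.
Step 5 — Type: Im(Z) = -6012 ⇒ leading (phase φ = -89.7°).

PF = 0.005855 (leading, φ = -89.7°)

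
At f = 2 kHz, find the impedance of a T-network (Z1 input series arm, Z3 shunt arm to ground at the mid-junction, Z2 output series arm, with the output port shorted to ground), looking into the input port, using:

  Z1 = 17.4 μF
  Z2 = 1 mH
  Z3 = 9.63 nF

Step 1 — Angular frequency: ω = 2π·f = 2π·2000 = 1.257e+04 rad/s.
Step 2 — Component impedances:
  Z1: Z = 1/(jωC) = -j/(ω·C) = 0 - j4.573 Ω
  Z2: Z = jωL = j·1.257e+04·0.001 = 0 + j12.57 Ω
  Z3: Z = 1/(jωC) = -j/(ω·C) = 0 - j8263 Ω
Step 3 — With the output port shorted to ground, the output series arm Z2 runs from the junction to ground; the shunt arm Z3 also runs from the junction to ground. They appear in parallel: Z3 || Z2 = 0 + j12.59 Ω.
Step 4 — Series with input arm Z1: Z_in = Z1 + (Z3 || Z2) = 0 + j8.012 Ω = 8.012∠90.0° Ω.

Z = 0 + j8.012 Ω = 8.012∠90.0° Ω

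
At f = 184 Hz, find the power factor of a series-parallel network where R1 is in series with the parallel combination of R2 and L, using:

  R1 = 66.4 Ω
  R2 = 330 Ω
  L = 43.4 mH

Step 1 — Angular frequency: ω = 2π·f = 2π·184 = 1156 rad/s.
Step 2 — Component impedances:
  R1: Z = R = 66.4 Ω
  R2: Z = R = 330 Ω
  L: Z = jωL = j·1156·0.0434 = 0 + j50.18 Ω
Step 3 — Parallel branch: R2 || L = 1/(1/R2 + 1/L) = 7.457 + j49.04 Ω.
Step 4 — Series with R1: Z_total = R1 + (R2 || L) = 73.86 + j49.04 Ω = 88.66∠33.6° Ω.
Step 5 — Power factor: PF = cos(φ) = Re(Z)/|Z| = 73.86/88.66 = 0.8331.
Step 6 — Type: Im(Z) = 49.04 ⇒ lagging (phase φ = 33.6°).

PF = 0.8331 (lagging, φ = 33.6°)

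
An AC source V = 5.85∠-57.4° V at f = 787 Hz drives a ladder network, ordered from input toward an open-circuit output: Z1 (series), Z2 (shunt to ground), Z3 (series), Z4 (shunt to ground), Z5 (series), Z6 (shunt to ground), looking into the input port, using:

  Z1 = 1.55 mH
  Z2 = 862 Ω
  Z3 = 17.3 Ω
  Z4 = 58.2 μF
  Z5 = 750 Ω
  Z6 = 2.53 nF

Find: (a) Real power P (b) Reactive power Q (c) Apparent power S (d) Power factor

Step 1 — Angular frequency: ω = 2π·f = 2π·787 = 4945 rad/s.
Step 2 — Component impedances:
  Z1: Z = jωL = j·4945·0.00155 = 0 + j7.665 Ω
  Z2: Z = R = 862 Ω
  Z3: Z = R = 17.3 Ω
  Z4: Z = 1/(jωC) = -j/(ω·C) = 0 - j3.475 Ω
  Z5: Z = R = 750 Ω
  Z6: Z = 1/(jωC) = -j/(ω·C) = 0 - j7.993e+04 Ω
Step 3 — Ladder network (open output): work backward from the far end, alternating series and parallel combinations. Z_in = 16.97 + j4.325 Ω = 17.52∠14.3° Ω.
Step 4 — Source phasor: V = 5.85∠-57.4° V = 3.152 - j4.928 V.
Step 5 — Current: I = V / Z = 0.1049 - j0.3171 A = 0.334∠-71.7° A.
Step 6 — Complex power: S = V·I* = 1.893 + j0.4825 VA.
Step 7 — Real power: P = Re(S) = 1.893 W.
Step 8 — Reactive power: Q = Im(S) = 0.4825 VAR.
Step 9 — Apparent power: |S| = 1.954 VA.
Step 10 — Power factor: PF = P/|S| = 0.969 (lagging).

(a) P = 1.893 W  (b) Q = 0.4825 VAR  (c) S = 1.954 VA  (d) PF = 0.969 (lagging)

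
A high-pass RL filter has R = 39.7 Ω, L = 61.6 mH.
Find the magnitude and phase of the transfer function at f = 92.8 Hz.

Step 1 — Angular frequency: ω = 2π·92.8 = 583.1 rad/s.
Step 2 — Transfer function: H(jω) = jωL/(R + jωL).
Step 3 — Numerator jωL = j·35.92; denominator R + jωL = 39.7 + j35.92.
Step 4 — H = 0.4501 + j0.4975.
Step 5 — Magnitude: |H| = 0.6709 (-3.5 dB); phase: φ = 47.9°.

|H| = 0.6709 (-3.5 dB), φ = 47.9°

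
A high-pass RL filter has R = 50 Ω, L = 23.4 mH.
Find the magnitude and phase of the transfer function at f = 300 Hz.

Step 1 — Angular frequency: ω = 2π·300 = 1885 rad/s.
Step 2 — Transfer function: H(jω) = jωL/(R + jωL).
Step 3 — Numerator jωL = j·44.11; denominator R + jωL = 50 + j44.11.
Step 4 — H = 0.4376 + j0.4961.
Step 5 — Magnitude: |H| = 0.6615 (-3.6 dB); phase: φ = 48.6°.

|H| = 0.6615 (-3.6 dB), φ = 48.6°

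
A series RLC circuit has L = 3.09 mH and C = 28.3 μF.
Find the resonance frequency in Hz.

Step 1 — Resonance condition Im(Z)=0 gives ω₀ = 1/√(LC).
Step 2 — ω₀ = 1/√(0.00309·2.83e-05) = 3382 rad/s.
Step 3 — f₀ = ω₀/(2π) = 538.2 Hz.

f₀ = 538.2 Hz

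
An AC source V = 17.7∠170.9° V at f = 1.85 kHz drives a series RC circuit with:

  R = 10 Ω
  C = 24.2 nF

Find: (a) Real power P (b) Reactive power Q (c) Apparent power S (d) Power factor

Step 1 — Angular frequency: ω = 2π·f = 2π·1850 = 1.162e+04 rad/s.
Step 2 — Component impedances:
  R: Z = R = 10 Ω
  C: Z = 1/(jωC) = -j/(ω·C) = 0 - j3555 Ω
Step 3 — Series combination: Z_total = R + C = 10 - j3555 Ω = 3555∠-89.8° Ω.
Step 4 — Source phasor: V = 17.7∠170.9° V = -17.48 + j2.799 V.
Step 5 — Current: I = V / Z = -0.0008013 - j0.004914 A = 0.004979∠-99.3° A.
Step 6 — Complex power: S = V·I* = 0.0002479 - j0.08813 VA.
Step 7 — Real power: P = Re(S) = 0.0002479 W.
Step 8 — Reactive power: Q = Im(S) = -0.08813 VAR.
Step 9 — Apparent power: |S| = 0.08813 VA.
Step 10 — Power factor: PF = P/|S| = 0.002813 (leading).

(a) P = 0.0002479 W  (b) Q = -0.08813 VAR  (c) S = 0.08813 VA  (d) PF = 0.002813 (leading)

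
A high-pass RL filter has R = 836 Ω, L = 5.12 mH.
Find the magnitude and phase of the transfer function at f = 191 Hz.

Step 1 — Angular frequency: ω = 2π·191 = 1200 rad/s.
Step 2 — Transfer function: H(jω) = jωL/(R + jωL).
Step 3 — Numerator jωL = j·6.144; denominator R + jωL = 836 + j6.144.
Step 4 — H = 5.402e-05 + j0.007349.
Step 5 — Magnitude: |H| = 0.00735 (-42.7 dB); phase: φ = 89.6°.

|H| = 0.00735 (-42.7 dB), φ = 89.6°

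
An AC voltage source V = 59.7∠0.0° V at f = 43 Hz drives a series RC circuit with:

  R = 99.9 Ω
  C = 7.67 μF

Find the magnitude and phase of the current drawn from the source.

Step 1 — Angular frequency: ω = 2π·f = 2π·43 = 270.2 rad/s.
Step 2 — Component impedances:
  R: Z = R = 99.9 Ω
  C: Z = 1/(jωC) = -j/(ω·C) = 0 - j482.6 Ω
Step 3 — Series combination: Z_total = R + C = 99.9 - j482.6 Ω = 492.8∠-78.3° Ω.
Step 4 — Source phasor: V = 59.7∠0.0° V = 59.7 V.
Step 5 — Ohm's law: I = V / Z_total = (59.7) / (99.9 - j482.6) = 0.02456 + j0.1186 A.
Step 6 — Convert to polar: |I| = 0.1211 A, ∠I = 78.3°.

I = 0.1211∠78.3° A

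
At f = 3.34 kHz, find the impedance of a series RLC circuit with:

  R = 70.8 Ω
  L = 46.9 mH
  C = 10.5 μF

Step 1 — Angular frequency: ω = 2π·f = 2π·3340 = 2.099e+04 rad/s.
Step 2 — Component impedances:
  R: Z = R = 70.8 Ω
  L: Z = jωL = j·2.099e+04·0.0469 = 0 + j984.2 Ω
  C: Z = 1/(jωC) = -j/(ω·C) = 0 - j4.538 Ω
Step 3 — Series combination: Z_total = R + L + C = 70.8 + j979.7 Ω = 982.3∠85.9° Ω.

Z = 70.8 + j979.7 Ω = 982.3∠85.9° Ω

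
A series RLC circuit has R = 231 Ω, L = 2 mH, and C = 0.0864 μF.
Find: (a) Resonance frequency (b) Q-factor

Step 1 — Resonance condition Im(Z)=0 gives ω₀ = 1/√(LC).
Step 2 — ω₀ = 1/√(0.002·8.64e-08) = 7.607e+04 rad/s.
Step 3 — f₀ = ω₀/(2π) = 1.211e+04 Hz.
Step 4 — Series Q: Q = ω₀L/R = 7.607e+04·0.002/231 = 0.6586.

(a) f₀ = 1.211e+04 Hz  (b) Q = 0.6586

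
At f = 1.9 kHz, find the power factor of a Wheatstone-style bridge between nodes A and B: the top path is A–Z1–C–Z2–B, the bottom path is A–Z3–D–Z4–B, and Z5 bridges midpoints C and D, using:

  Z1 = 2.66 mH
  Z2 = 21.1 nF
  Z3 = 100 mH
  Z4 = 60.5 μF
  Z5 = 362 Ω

Step 1 — Angular frequency: ω = 2π·f = 2π·1900 = 1.194e+04 rad/s.
Step 2 — Component impedances:
  Z1: Z = jωL = j·1.194e+04·0.00266 = 0 + j31.76 Ω
  Z2: Z = 1/(jωC) = -j/(ω·C) = 0 - j3970 Ω
  Z3: Z = jωL = j·1.194e+04·0.1 = 0 + j1194 Ω
  Z4: Z = 1/(jωC) = -j/(ω·C) = 0 - j1.385 Ω
  Z5: Z = R = 362 Ω
Step 3 — Bridge requires nodal analysis (the Z5 bridge couples midpoints C and D, so the two paths cannot be reduced to a simple series/parallel combination). Setting node B to ground and injecting 1 A at node A, the 3-node admittance system at A, C, D solves to V_A = Z_AB = 329.5 + j96.84 Ω = 343.4∠16.4° Ω.
Step 4 — Power factor: PF = cos(φ) = Re(Z)/|Z| = 329.5/343.43 = 0.9594.
Step 5 — Type: Im(Z) = 96.84 ⇒ lagging (phase φ = 16.4°).

PF = 0.9594 (lagging, φ = 16.4°)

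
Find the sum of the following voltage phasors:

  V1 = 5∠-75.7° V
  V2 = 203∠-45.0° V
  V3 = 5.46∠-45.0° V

Step 1 — Convert each phasor to rectangular form:
  V1 = 5·(cos(-75.7°) + j·sin(-75.7°)) = 1.235 - j4.845 V
  V2 = 203·(cos(-45.0°) + j·sin(-45.0°)) = 143.5 - j143.5 V
  V3 = 5.46·(cos(-45.0°) + j·sin(-45.0°)) = 3.861 - j3.861 V
Step 2 — Sum components: V_total = 148.6 - j152.2 V.
Step 3 — Convert to polar: |V_total| = 212.8 V, ∠V_total = -45.7°.

V_total = 212.8∠-45.7° V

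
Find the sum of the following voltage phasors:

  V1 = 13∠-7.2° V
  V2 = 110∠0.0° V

Step 1 — Convert each phasor to rectangular form:
  V1 = 13·(cos(-7.2°) + j·sin(-7.2°)) = 12.9 - j1.629 V
  V2 = 110·(cos(0.0°) + j·sin(0.0°)) = 110 V
Step 2 — Sum components: V_total = 122.9 - j1.629 V.
Step 3 — Convert to polar: |V_total| = 122.9 V, ∠V_total = -0.8°.

V_total = 122.9∠-0.8° V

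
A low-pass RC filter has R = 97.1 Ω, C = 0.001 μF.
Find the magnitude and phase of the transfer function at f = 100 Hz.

Step 1 — Angular frequency: ω = 2π·100 = 628.3 rad/s.
Step 2 — Transfer function: H(jω) = 1/(1 + jωRC).
Step 3 — Denominator: 1 + jωRC = 1 + j·628.3·97.1·1e-09 = 1 + j6.101e-05.
Step 4 — H = 1 - j6.101e-05.
Step 5 — Magnitude: |H| = 1 (-0.0 dB); phase: φ = -0.0°.

|H| = 1 (-0.0 dB), φ = -0.0°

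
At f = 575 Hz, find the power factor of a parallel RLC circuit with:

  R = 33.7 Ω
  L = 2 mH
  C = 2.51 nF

Step 1 — Angular frequency: ω = 2π·f = 2π·575 = 3613 rad/s.
Step 2 — Component impedances:
  R: Z = R = 33.7 Ω
  L: Z = jωL = j·3613·0.002 = 0 + j7.226 Ω
  C: Z = 1/(jωC) = -j/(ω·C) = 0 - j1.103e+05 Ω
Step 3 — Parallel combination: 1/Z_total = 1/R + 1/L + 1/C; Z_total = 1.481 + j6.908 Ω = 7.066∠77.9° Ω.
Step 4 — Power factor: PF = cos(φ) = Re(Z)/|Z| = 1.4814/7.0655 = 0.2097.
Step 5 — Type: Im(Z) = 6.908 ⇒ lagging (phase φ = 77.9°).

PF = 0.2097 (lagging, φ = 77.9°)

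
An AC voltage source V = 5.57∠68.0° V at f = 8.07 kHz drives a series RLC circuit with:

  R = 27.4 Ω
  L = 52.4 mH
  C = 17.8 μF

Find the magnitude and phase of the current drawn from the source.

Step 1 — Angular frequency: ω = 2π·f = 2π·8070 = 5.071e+04 rad/s.
Step 2 — Component impedances:
  R: Z = R = 27.4 Ω
  L: Z = jωL = j·5.071e+04·0.0524 = 0 + j2657 Ω
  C: Z = 1/(jωC) = -j/(ω·C) = 0 - j1.108 Ω
Step 3 — Series combination: Z_total = R + L + C = 27.4 + j2656 Ω = 2656∠89.4° Ω.
Step 4 — Source phasor: V = 5.57∠68.0° V = 2.087 + j5.164 V.
Step 5 — Ohm's law: I = V / Z_total = (2.087 + j5.164) / (27.4 + j2656) = 0.001952 - j0.0007655 A.
Step 6 — Convert to polar: |I| = 0.002097 A, ∠I = -21.4°.

I = 0.002097∠-21.4° A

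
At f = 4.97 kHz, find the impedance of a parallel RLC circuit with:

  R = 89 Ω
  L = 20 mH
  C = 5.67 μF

Step 1 — Angular frequency: ω = 2π·f = 2π·4970 = 3.123e+04 rad/s.
Step 2 — Component impedances:
  R: Z = R = 89 Ω
  L: Z = jωL = j·3.123e+04·0.02 = 0 + j624.5 Ω
  C: Z = 1/(jωC) = -j/(ω·C) = 0 - j5.648 Ω
Step 3 — Parallel combination: 1/Z_total = 1/R + 1/L + 1/C; Z_total = 0.3635 - j5.676 Ω = 5.688∠-86.3° Ω.

Z = 0.3635 - j5.676 Ω = 5.688∠-86.3° Ω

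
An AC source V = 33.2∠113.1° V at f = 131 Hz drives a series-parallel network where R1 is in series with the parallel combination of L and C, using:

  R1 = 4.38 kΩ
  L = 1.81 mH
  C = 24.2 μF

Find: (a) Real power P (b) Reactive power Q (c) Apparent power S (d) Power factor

Step 1 — Angular frequency: ω = 2π·f = 2π·131 = 823.1 rad/s.
Step 2 — Component impedances:
  R1: Z = R = 4380 Ω
  L: Z = jωL = j·823.1·0.00181 = 0 + j1.49 Ω
  C: Z = 1/(jωC) = -j/(ω·C) = 0 - j50.2 Ω
Step 3 — Parallel branch: L || C = 1/(1/L + 1/C) = 0 + j1.535 Ω.
Step 4 — Series with R1: Z_total = R1 + (L || C) = 4380 + j1.535 Ω = 4380∠0.0° Ω.
Step 5 — Source phasor: V = 33.2∠113.1° V = -13.03 + j30.54 V.
Step 6 — Current: I = V / Z = -0.002971 + j0.006973 A = 0.00758∠113.1° A.
Step 7 — Complex power: S = V·I* = 0.2517 + j8.821e-05 VA.
Step 8 — Real power: P = Re(S) = 0.2517 W.
Step 9 — Reactive power: Q = Im(S) = 8.821e-05 VAR.
Step 10 — Apparent power: |S| = 0.2517 VA.
Step 11 — Power factor: PF = P/|S| = 1 (lagging).

(a) P = 0.2517 W  (b) Q = 8.821e-05 VAR  (c) S = 0.2517 VA  (d) PF = 1 (lagging)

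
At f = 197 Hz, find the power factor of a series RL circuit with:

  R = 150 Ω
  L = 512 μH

Step 1 — Angular frequency: ω = 2π·f = 2π·197 = 1238 rad/s.
Step 2 — Component impedances:
  R: Z = R = 150 Ω
  L: Z = jωL = j·1238·0.000512 = 0 + j0.6337 Ω
Step 3 — Series combination: Z_total = R + L = 150 + j0.6337 Ω = 150∠0.2° Ω.
Step 4 — Power factor: PF = cos(φ) = Re(Z)/|Z| = 150/150 = 1.
Step 5 — Type: Im(Z) = 0.6337 ⇒ lagging (phase φ = 0.2°).

PF = 1 (lagging, φ = 0.2°)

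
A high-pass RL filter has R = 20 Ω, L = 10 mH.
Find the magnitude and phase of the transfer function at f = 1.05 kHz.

Step 1 — Angular frequency: ω = 2π·1050 = 6597 rad/s.
Step 2 — Transfer function: H(jω) = jωL/(R + jωL).
Step 3 — Numerator jωL = j·65.97; denominator R + jωL = 20 + j65.97.
Step 4 — H = 0.9158 + j0.2776.
Step 5 — Magnitude: |H| = 0.957 (-0.4 dB); phase: φ = 16.9°.

|H| = 0.957 (-0.4 dB), φ = 16.9°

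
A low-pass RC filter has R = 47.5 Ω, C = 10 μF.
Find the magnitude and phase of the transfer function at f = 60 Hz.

Step 1 — Angular frequency: ω = 2π·60 = 377 rad/s.
Step 2 — Transfer function: H(jω) = 1/(1 + jωRC).
Step 3 — Denominator: 1 + jωRC = 1 + j·377·47.5·1e-05 = 1 + j0.1791.
Step 4 — H = 0.9689 - j0.1735.
Step 5 — Magnitude: |H| = 0.9843 (-0.1 dB); phase: φ = -10.2°.

|H| = 0.9843 (-0.1 dB), φ = -10.2°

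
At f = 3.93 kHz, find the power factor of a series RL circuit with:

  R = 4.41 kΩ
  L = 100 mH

Step 1 — Angular frequency: ω = 2π·f = 2π·3930 = 2.469e+04 rad/s.
Step 2 — Component impedances:
  R: Z = R = 4410 Ω
  L: Z = jωL = j·2.469e+04·0.1 = 0 + j2469 Ω
Step 3 — Series combination: Z_total = R + L = 4410 + j2469 Ω = 5054∠29.2° Ω.
Step 4 — Power factor: PF = cos(φ) = Re(Z)/|Z| = 4410/5054.3 = 0.8725.
Step 5 — Type: Im(Z) = 2469 ⇒ lagging (phase φ = 29.2°).

PF = 0.8725 (lagging, φ = 29.2°)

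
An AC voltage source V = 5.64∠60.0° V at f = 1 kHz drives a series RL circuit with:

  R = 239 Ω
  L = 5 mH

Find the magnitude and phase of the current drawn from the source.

Step 1 — Angular frequency: ω = 2π·f = 2π·1000 = 6283 rad/s.
Step 2 — Component impedances:
  R: Z = R = 239 Ω
  L: Z = jωL = j·6283·0.005 = 0 + j31.42 Ω
Step 3 — Series combination: Z_total = R + L = 239 + j31.42 Ω = 241.1∠7.5° Ω.
Step 4 — Source phasor: V = 5.64∠60.0° V = 2.82 + j4.884 V.
Step 5 — Ohm's law: I = V / Z_total = (2.82 + j4.884) / (239 + j31.42) = 0.01424 + j0.01857 A.
Step 6 — Convert to polar: |I| = 0.0234 A, ∠I = 52.5°.

I = 0.0234∠52.5° A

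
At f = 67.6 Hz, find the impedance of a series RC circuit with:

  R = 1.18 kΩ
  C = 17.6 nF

Step 1 — Angular frequency: ω = 2π·f = 2π·67.6 = 424.7 rad/s.
Step 2 — Component impedances:
  R: Z = R = 1180 Ω
  C: Z = 1/(jωC) = -j/(ω·C) = 0 - j1.338e+05 Ω
Step 3 — Series combination: Z_total = R + C = 1180 - j1.338e+05 Ω = 1.338e+05∠-89.5° Ω.

Z = 1180 - j1.338e+05 Ω = 1.338e+05∠-89.5° Ω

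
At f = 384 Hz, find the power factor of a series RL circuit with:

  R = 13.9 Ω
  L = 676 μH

Step 1 — Angular frequency: ω = 2π·f = 2π·384 = 2413 rad/s.
Step 2 — Component impedances:
  R: Z = R = 13.9 Ω
  L: Z = jωL = j·2413·0.000676 = 0 + j1.631 Ω
Step 3 — Series combination: Z_total = R + L = 13.9 + j1.631 Ω = 14∠6.7° Ω.
Step 4 — Power factor: PF = cos(φ) = Re(Z)/|Z| = 13.9/13.995 = 0.9932.
Step 5 — Type: Im(Z) = 1.631 ⇒ lagging (phase φ = 6.7°).

PF = 0.9932 (lagging, φ = 6.7°)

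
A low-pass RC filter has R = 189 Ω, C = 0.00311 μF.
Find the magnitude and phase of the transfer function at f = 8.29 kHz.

Step 1 — Angular frequency: ω = 2π·8290 = 5.209e+04 rad/s.
Step 2 — Transfer function: H(jω) = 1/(1 + jωRC).
Step 3 — Denominator: 1 + jωRC = 1 + j·5.209e+04·189·3.11e-09 = 1 + j0.03062.
Step 4 — H = 0.9991 - j0.03059.
Step 5 — Magnitude: |H| = 0.9995 (-0.0 dB); phase: φ = -1.8°.

|H| = 0.9995 (-0.0 dB), φ = -1.8°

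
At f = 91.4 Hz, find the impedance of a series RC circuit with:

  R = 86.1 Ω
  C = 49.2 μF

Step 1 — Angular frequency: ω = 2π·f = 2π·91.4 = 574.3 rad/s.
Step 2 — Component impedances:
  R: Z = R = 86.1 Ω
  C: Z = 1/(jωC) = -j/(ω·C) = 0 - j35.39 Ω
Step 3 — Series combination: Z_total = R + C = 86.1 - j35.39 Ω = 93.09∠-22.3° Ω.

Z = 86.1 - j35.39 Ω = 93.09∠-22.3° Ω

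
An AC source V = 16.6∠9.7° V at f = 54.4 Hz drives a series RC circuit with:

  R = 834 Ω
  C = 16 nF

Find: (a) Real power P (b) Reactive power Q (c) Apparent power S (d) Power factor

Step 1 — Angular frequency: ω = 2π·f = 2π·54.4 = 341.8 rad/s.
Step 2 — Component impedances:
  R: Z = R = 834 Ω
  C: Z = 1/(jωC) = -j/(ω·C) = 0 - j1.829e+05 Ω
Step 3 — Series combination: Z_total = R + C = 834 - j1.829e+05 Ω = 1.829e+05∠-89.7° Ω.
Step 4 — Source phasor: V = 16.6∠9.7° V = 16.36 + j2.797 V.
Step 5 — Current: I = V / Z = -1.489e-05 + j8.955e-05 A = 9.078e-05∠99.4° A.
Step 6 — Complex power: S = V·I* = 6.873e-06 - j0.001507 VA.
Step 7 — Real power: P = Re(S) = 6.873e-06 W.
Step 8 — Reactive power: Q = Im(S) = -0.001507 VAR.
Step 9 — Apparent power: |S| = 0.001507 VA.
Step 10 — Power factor: PF = P/|S| = 0.004561 (leading).

(a) P = 6.873e-06 W  (b) Q = -0.001507 VAR  (c) S = 0.001507 VA  (d) PF = 0.004561 (leading)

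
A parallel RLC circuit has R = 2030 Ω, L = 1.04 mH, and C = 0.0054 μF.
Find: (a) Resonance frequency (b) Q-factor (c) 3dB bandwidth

Step 1 — Resonance: ω₀ = 1/√(LC) = 1/√(0.00104·5.4e-09) = 4.22e+05 rad/s.
Step 2 — f₀ = ω₀/(2π) = 6.716e+04 Hz.
Step 3 — Parallel Q: Q = R/(ω₀L) = 2030/(4.22e+05·0.00104) = 4.626.
Step 4 — Bandwidth: Δω = ω₀/Q = 9.122e+04 rad/s; BW = Δω/(2π) = 1.452e+04 Hz.

(a) f₀ = 6.716e+04 Hz  (b) Q = 4.626  (c) BW = 1.452e+04 Hz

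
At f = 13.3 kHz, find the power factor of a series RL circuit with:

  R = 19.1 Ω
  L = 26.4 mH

Step 1 — Angular frequency: ω = 2π·f = 2π·1.33e+04 = 8.357e+04 rad/s.
Step 2 — Component impedances:
  R: Z = R = 19.1 Ω
  L: Z = jωL = j·8.357e+04·0.0264 = 0 + j2206 Ω
Step 3 — Series combination: Z_total = R + L = 19.1 + j2206 Ω = 2206∠89.5° Ω.
Step 4 — Power factor: PF = cos(φ) = Re(Z)/|Z| = 19.1/2206.2 = 0.008657.
Step 5 — Type: Im(Z) = 2206 ⇒ lagging (phase φ = 89.5°).

PF = 0.008657 (lagging, φ = 89.5°)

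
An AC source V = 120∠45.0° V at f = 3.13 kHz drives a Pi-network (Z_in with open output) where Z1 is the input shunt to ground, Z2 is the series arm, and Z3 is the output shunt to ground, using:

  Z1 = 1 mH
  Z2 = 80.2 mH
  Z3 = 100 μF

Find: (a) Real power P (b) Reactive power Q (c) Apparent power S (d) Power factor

Step 1 — Angular frequency: ω = 2π·f = 2π·3130 = 1.967e+04 rad/s.
Step 2 — Component impedances:
  Z1: Z = jωL = j·1.967e+04·0.001 = 0 + j19.67 Ω
  Z2: Z = jωL = j·1.967e+04·0.0802 = 0 + j1577 Ω
  Z3: Z = 1/(jωC) = -j/(ω·C) = 0 - j0.5085 Ω
Step 3 — With open output, the series arm Z2 and the output shunt Z3 appear in series to ground: Z2 + Z3 = 0 + j1577 Ω.
Step 4 — Parallel with input shunt Z1: Z_in = Z1 || (Z2 + Z3) = 0 + j19.42 Ω = 19.42∠90.0° Ω.
Step 5 — Source phasor: V = 120∠45.0° V = 84.85 + j84.85 V.
Step 6 — Current: I = V / Z = 4.368 - j4.368 A = 6.178∠-45.0° A.
Step 7 — Complex power: S = V·I* = 0 + j741.3 VA.
Step 8 — Real power: P = Re(S) = 0 W.
Step 9 — Reactive power: Q = Im(S) = 741.3 VAR.
Step 10 — Apparent power: |S| = 741.3 VA.
Step 11 — Power factor: PF = P/|S| = 0 (lagging).

(a) P = 0 W  (b) Q = 741.3 VAR  (c) S = 741.3 VA  (d) PF = 0 (lagging)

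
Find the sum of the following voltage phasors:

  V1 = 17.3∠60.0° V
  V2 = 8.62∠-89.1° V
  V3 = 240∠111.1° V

Step 1 — Convert each phasor to rectangular form:
  V1 = 17.3·(cos(60.0°) + j·sin(60.0°)) = 8.65 + j14.98 V
  V2 = 8.62·(cos(-89.1°) + j·sin(-89.1°)) = 0.1354 - j8.619 V
  V3 = 240·(cos(111.1°) + j·sin(111.1°)) = -86.4 + j223.9 V
Step 2 — Sum components: V_total = -77.61 + j230.3 V.
Step 3 — Convert to polar: |V_total| = 243 V, ∠V_total = 108.6°.

V_total = 243∠108.6° V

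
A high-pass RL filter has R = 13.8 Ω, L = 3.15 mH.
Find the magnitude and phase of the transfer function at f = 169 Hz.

Step 1 — Angular frequency: ω = 2π·169 = 1062 rad/s.
Step 2 — Transfer function: H(jω) = jωL/(R + jωL).
Step 3 — Numerator jωL = j·3.345; denominator R + jωL = 13.8 + j3.345.
Step 4 — H = 0.05549 + j0.2289.
Step 5 — Magnitude: |H| = 0.2356 (-12.6 dB); phase: φ = 76.4°.

|H| = 0.2356 (-12.6 dB), φ = 76.4°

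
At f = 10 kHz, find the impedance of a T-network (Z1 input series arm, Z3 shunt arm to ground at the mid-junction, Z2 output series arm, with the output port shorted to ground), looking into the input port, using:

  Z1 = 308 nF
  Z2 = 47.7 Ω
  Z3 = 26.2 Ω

Step 1 — Angular frequency: ω = 2π·f = 2π·1e+04 = 6.283e+04 rad/s.
Step 2 — Component impedances:
  Z1: Z = 1/(jωC) = -j/(ω·C) = 0 - j51.67 Ω
  Z2: Z = R = 47.7 Ω
  Z3: Z = R = 26.2 Ω
Step 3 — With the output port shorted to ground, the output series arm Z2 runs from the junction to ground; the shunt arm Z3 also runs from the junction to ground. They appear in parallel: Z3 || Z2 = 16.91 Ω.
Step 4 — Series with input arm Z1: Z_in = Z1 + (Z3 || Z2) = 16.91 - j51.67 Ω = 54.37∠-71.9° Ω.

Z = 16.91 - j51.67 Ω = 54.37∠-71.9° Ω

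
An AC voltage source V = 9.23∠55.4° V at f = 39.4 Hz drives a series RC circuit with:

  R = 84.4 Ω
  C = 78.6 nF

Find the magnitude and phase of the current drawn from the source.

Step 1 — Angular frequency: ω = 2π·f = 2π·39.4 = 247.6 rad/s.
Step 2 — Component impedances:
  R: Z = R = 84.4 Ω
  C: Z = 1/(jωC) = -j/(ω·C) = 0 - j5.139e+04 Ω
Step 3 — Series combination: Z_total = R + C = 84.4 - j5.139e+04 Ω = 5.139e+04∠-89.9° Ω.
Step 4 — Source phasor: V = 9.23∠55.4° V = 5.241 + j7.598 V.
Step 5 — Ohm's law: I = V / Z_total = (5.241 + j7.598) / (84.4 - j5.139e+04) = -0.0001477 + j0.0001022 A.
Step 6 — Convert to polar: |I| = 0.0001796 A, ∠I = 145.3°.

I = 0.0001796∠145.3° A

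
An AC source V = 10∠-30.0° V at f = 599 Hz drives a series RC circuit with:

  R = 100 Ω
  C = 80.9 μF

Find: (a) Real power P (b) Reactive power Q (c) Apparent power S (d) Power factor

Step 1 — Angular frequency: ω = 2π·f = 2π·599 = 3764 rad/s.
Step 2 — Component impedances:
  R: Z = R = 100 Ω
  C: Z = 1/(jωC) = -j/(ω·C) = 0 - j3.284 Ω
Step 3 — Series combination: Z_total = R + C = 100 - j3.284 Ω = 100.1∠-1.9° Ω.
Step 4 — Source phasor: V = 10∠-30.0° V = 8.66 - j5 V.
Step 5 — Current: I = V / Z = 0.08815 - j0.0471 A = 0.09995∠-28.1° A.
Step 6 — Complex power: S = V·I* = 0.9989 - j0.03281 VA.
Step 7 — Real power: P = Re(S) = 0.9989 W.
Step 8 — Reactive power: Q = Im(S) = -0.03281 VAR.
Step 9 — Apparent power: |S| = 0.9995 VA.
Step 10 — Power factor: PF = P/|S| = 0.9995 (leading).

(a) P = 0.9989 W  (b) Q = -0.03281 VAR  (c) S = 0.9995 VA  (d) PF = 0.9995 (leading)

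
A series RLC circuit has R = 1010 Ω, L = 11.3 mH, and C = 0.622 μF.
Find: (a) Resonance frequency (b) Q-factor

Step 1 — Resonance condition Im(Z)=0 gives ω₀ = 1/√(LC).
Step 2 — ω₀ = 1/√(0.0113·6.22e-07) = 1.193e+04 rad/s.
Step 3 — f₀ = ω₀/(2π) = 1898 Hz.
Step 4 — Series Q: Q = ω₀L/R = 1.193e+04·0.0113/1010 = 0.1335.

(a) f₀ = 1898 Hz  (b) Q = 0.1335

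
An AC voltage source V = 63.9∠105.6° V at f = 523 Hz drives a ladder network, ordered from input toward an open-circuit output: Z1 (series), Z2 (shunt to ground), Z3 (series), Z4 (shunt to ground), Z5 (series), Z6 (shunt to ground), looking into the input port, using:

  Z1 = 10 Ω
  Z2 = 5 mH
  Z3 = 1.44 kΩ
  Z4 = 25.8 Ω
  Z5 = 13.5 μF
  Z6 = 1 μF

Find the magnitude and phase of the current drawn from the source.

Step 1 — Angular frequency: ω = 2π·f = 2π·523 = 3286 rad/s.
Step 2 — Component impedances:
  Z1: Z = R = 10 Ω
  Z2: Z = jωL = j·3286·0.005 = 0 + j16.43 Ω
  Z3: Z = R = 1440 Ω
  Z4: Z = R = 25.8 Ω
  Z5: Z = 1/(jωC) = -j/(ω·C) = 0 - j22.54 Ω
  Z6: Z = 1/(jωC) = -j/(ω·C) = 0 - j304.3 Ω
Step 3 — Ladder network (open output): work backward from the far end, alternating series and parallel combinations. Z_in = 10.18 + j16.43 Ω = 19.33∠58.2° Ω.
Step 4 — Source phasor: V = 63.9∠105.6° V = -17.18 + j61.55 V.
Step 5 — Ohm's law: I = V / Z_total = (-17.18 + j61.55) / (10.18 + j16.43) = 2.238 + j2.433 A.
Step 6 — Convert to polar: |I| = 3.306 A, ∠I = 47.4°.

I = 3.306∠47.4° A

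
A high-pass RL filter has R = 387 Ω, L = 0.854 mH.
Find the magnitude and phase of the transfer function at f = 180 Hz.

Step 1 — Angular frequency: ω = 2π·180 = 1131 rad/s.
Step 2 — Transfer function: H(jω) = jωL/(R + jωL).
Step 3 — Numerator jωL = j·0.9659; denominator R + jωL = 387 + j0.9659.
Step 4 — H = 6.229e-06 + j0.002496.
Step 5 — Magnitude: |H| = 0.002496 (-52.1 dB); phase: φ = 89.9°.

|H| = 0.002496 (-52.1 dB), φ = 89.9°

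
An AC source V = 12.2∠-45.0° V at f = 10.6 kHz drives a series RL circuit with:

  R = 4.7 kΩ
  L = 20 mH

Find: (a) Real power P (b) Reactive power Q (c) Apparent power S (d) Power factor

Step 1 — Angular frequency: ω = 2π·f = 2π·1.06e+04 = 6.66e+04 rad/s.
Step 2 — Component impedances:
  R: Z = R = 4700 Ω
  L: Z = jωL = j·6.66e+04·0.02 = 0 + j1332 Ω
Step 3 — Series combination: Z_total = R + L = 4700 + j1332 Ω = 4885∠15.8° Ω.
Step 4 — Source phasor: V = 12.2∠-45.0° V = 8.627 - j8.627 V.
Step 5 — Current: I = V / Z = 0.001217 - j0.002181 A = 0.002497∠-60.8° A.
Step 6 — Complex power: S = V·I* = 0.02931 + j0.008308 VA.
Step 7 — Real power: P = Re(S) = 0.02931 W.
Step 8 — Reactive power: Q = Im(S) = 0.008308 VAR.
Step 9 — Apparent power: |S| = 0.03047 VA.
Step 10 — Power factor: PF = P/|S| = 0.9621 (lagging).

(a) P = 0.02931 W  (b) Q = 0.008308 VAR  (c) S = 0.03047 VA  (d) PF = 0.9621 (lagging)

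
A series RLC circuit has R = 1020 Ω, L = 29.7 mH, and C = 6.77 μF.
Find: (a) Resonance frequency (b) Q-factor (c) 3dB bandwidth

Step 1 — Resonance: ω₀ = 1/√(LC) = 1/√(0.0297·6.77e-06) = 2230 rad/s.
Step 2 — f₀ = ω₀/(2π) = 354.9 Hz.
Step 3 — Series Q: Q = ω₀L/R = 2230·0.0297/1020 = 0.06494.
Step 4 — Bandwidth: Δω = ω₀/Q = 3.434e+04 rad/s; BW = Δω/(2π) = 5466 Hz.

(a) f₀ = 354.9 Hz  (b) Q = 0.06494  (c) BW = 5466 Hz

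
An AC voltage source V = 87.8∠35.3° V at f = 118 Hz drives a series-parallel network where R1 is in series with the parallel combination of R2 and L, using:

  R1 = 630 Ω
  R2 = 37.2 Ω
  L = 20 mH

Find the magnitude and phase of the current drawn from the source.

Step 1 — Angular frequency: ω = 2π·f = 2π·118 = 741.4 rad/s.
Step 2 — Component impedances:
  R1: Z = R = 630 Ω
  R2: Z = R = 37.2 Ω
  L: Z = jωL = j·741.4·0.02 = 0 + j14.83 Ω
Step 3 — Parallel branch: R2 || L = 1/(1/R2 + 1/L) = 5.1 + j12.8 Ω.
Step 4 — Series with R1: Z_total = R1 + (R2 || L) = 635.1 + j12.8 Ω = 635.2∠1.2° Ω.
Step 5 — Source phasor: V = 87.8∠35.3° V = 71.66 + j50.74 V.
Step 6 — Ohm's law: I = V / Z_total = (71.66 + j50.74) / (635.1 + j12.8) = 0.1144 + j0.07758 A.
Step 7 — Convert to polar: |I| = 0.1382 A, ∠I = 34.1°.

I = 0.1382∠34.1° A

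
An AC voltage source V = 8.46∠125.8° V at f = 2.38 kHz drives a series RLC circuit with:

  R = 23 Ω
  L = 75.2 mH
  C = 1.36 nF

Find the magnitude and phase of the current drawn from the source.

Step 1 — Angular frequency: ω = 2π·f = 2π·2380 = 1.495e+04 rad/s.
Step 2 — Component impedances:
  R: Z = R = 23 Ω
  L: Z = jωL = j·1.495e+04·0.0752 = 0 + j1125 Ω
  C: Z = 1/(jωC) = -j/(ω·C) = 0 - j4.917e+04 Ω
Step 3 — Series combination: Z_total = R + L + C = 23 - j4.805e+04 Ω = 4.805e+04∠-90.0° Ω.
Step 4 — Source phasor: V = 8.46∠125.8° V = -4.949 + j6.862 V.
Step 5 — Ohm's law: I = V / Z_total = (-4.949 + j6.862) / (23 - j4.805e+04) = -0.0001429 - j0.0001029 A.
Step 6 — Convert to polar: |I| = 0.0001761 A, ∠I = -144.2°.

I = 0.0001761∠-144.2° A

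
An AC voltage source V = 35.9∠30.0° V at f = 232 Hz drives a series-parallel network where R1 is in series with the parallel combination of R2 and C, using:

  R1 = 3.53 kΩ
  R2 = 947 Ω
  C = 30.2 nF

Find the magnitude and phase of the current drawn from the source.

Step 1 — Angular frequency: ω = 2π·f = 2π·232 = 1458 rad/s.
Step 2 — Component impedances:
  R1: Z = R = 3530 Ω
  R2: Z = R = 947 Ω
  C: Z = 1/(jωC) = -j/(ω·C) = 0 - j2.272e+04 Ω
Step 3 — Parallel branch: R2 || C = 1/(1/R2 + 1/C) = 945.4 - j39.41 Ω.
Step 4 — Series with R1: Z_total = R1 + (R2 || C) = 4475 - j39.41 Ω = 4476∠-0.5° Ω.
Step 5 — Source phasor: V = 35.9∠30.0° V = 31.09 + j17.95 V.
Step 6 — Ohm's law: I = V / Z_total = (31.09 + j17.95) / (4475 - j39.41) = 0.006911 + j0.004072 A.
Step 7 — Convert to polar: |I| = 0.008021 A, ∠I = 30.5°.

I = 0.008021∠30.5° A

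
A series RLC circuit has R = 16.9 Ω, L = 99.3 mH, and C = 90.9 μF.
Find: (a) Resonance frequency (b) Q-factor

Step 1 — Resonance condition Im(Z)=0 gives ω₀ = 1/√(LC).
Step 2 — ω₀ = 1/√(0.0993·9.09e-05) = 332.8 rad/s.
Step 3 — f₀ = ω₀/(2π) = 52.97 Hz.
Step 4 — Series Q: Q = ω₀L/R = 332.8·0.0993/16.9 = 1.956.

(a) f₀ = 52.97 Hz  (b) Q = 1.956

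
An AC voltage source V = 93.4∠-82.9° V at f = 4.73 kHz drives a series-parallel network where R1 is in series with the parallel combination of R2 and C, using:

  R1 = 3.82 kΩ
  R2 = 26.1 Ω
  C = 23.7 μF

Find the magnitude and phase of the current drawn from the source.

Step 1 — Angular frequency: ω = 2π·f = 2π·4730 = 2.972e+04 rad/s.
Step 2 — Component impedances:
  R1: Z = R = 3820 Ω
  R2: Z = R = 26.1 Ω
  C: Z = 1/(jωC) = -j/(ω·C) = 0 - j1.42 Ω
Step 3 — Parallel branch: R2 || C = 1/(1/R2 + 1/C) = 0.077 - j1.416 Ω.
Step 4 — Series with R1: Z_total = R1 + (R2 || C) = 3820 - j1.416 Ω = 3820∠-0.0° Ω.
Step 5 — Source phasor: V = 93.4∠-82.9° V = 11.54 - j92.68 V.
Step 6 — Ohm's law: I = V / Z_total = (11.54 - j92.68) / (3820 - j1.416) = 0.003031 - j0.02426 A.
Step 7 — Convert to polar: |I| = 0.02445 A, ∠I = -82.9°.

I = 0.02445∠-82.9° A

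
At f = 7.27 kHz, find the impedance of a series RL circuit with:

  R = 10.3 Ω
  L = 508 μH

Step 1 — Angular frequency: ω = 2π·f = 2π·7270 = 4.568e+04 rad/s.
Step 2 — Component impedances:
  R: Z = R = 10.3 Ω
  L: Z = jωL = j·4.568e+04·0.000508 = 0 + j23.2 Ω
Step 3 — Series combination: Z_total = R + L = 10.3 + j23.2 Ω = 25.39∠66.1° Ω.

Z = 10.3 + j23.2 Ω = 25.39∠66.1° Ω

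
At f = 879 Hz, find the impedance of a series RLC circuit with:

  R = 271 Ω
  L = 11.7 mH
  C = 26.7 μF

Step 1 — Angular frequency: ω = 2π·f = 2π·879 = 5523 rad/s.
Step 2 — Component impedances:
  R: Z = R = 271 Ω
  L: Z = jωL = j·5523·0.0117 = 0 + j64.62 Ω
  C: Z = 1/(jωC) = -j/(ω·C) = 0 - j6.781 Ω
Step 3 — Series combination: Z_total = R + L + C = 271 + j57.84 Ω = 277.1∠12.0° Ω.

Z = 271 + j57.84 Ω = 277.1∠12.0° Ω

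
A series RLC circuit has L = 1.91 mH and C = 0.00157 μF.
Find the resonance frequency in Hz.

Step 1 — Resonance condition Im(Z)=0 gives ω₀ = 1/√(LC).
Step 2 — ω₀ = 1/√(0.00191·1.57e-09) = 5.775e+05 rad/s.
Step 3 — f₀ = ω₀/(2π) = 9.191e+04 Hz.

f₀ = 9.191e+04 Hz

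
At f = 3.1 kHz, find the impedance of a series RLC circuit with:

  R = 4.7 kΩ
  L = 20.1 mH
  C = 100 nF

Step 1 — Angular frequency: ω = 2π·f = 2π·3100 = 1.948e+04 rad/s.
Step 2 — Component impedances:
  R: Z = R = 4700 Ω
  L: Z = jωL = j·1.948e+04·0.0201 = 0 + j391.5 Ω
  C: Z = 1/(jωC) = -j/(ω·C) = 0 - j513.4 Ω
Step 3 — Series combination: Z_total = R + L + C = 4700 - j121.9 Ω = 4702∠-1.5° Ω.

Z = 4700 - j121.9 Ω = 4702∠-1.5° Ω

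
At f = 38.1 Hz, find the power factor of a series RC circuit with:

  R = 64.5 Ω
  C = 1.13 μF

Step 1 — Angular frequency: ω = 2π·f = 2π·38.1 = 239.4 rad/s.
Step 2 — Component impedances:
  R: Z = R = 64.5 Ω
  C: Z = 1/(jωC) = -j/(ω·C) = 0 - j3697 Ω
Step 3 — Series combination: Z_total = R + C = 64.5 - j3697 Ω = 3697∠-89.0° Ω.
Step 4 — Power factor: PF = cos(φ) = Re(Z)/|Z| = 64.5/3697 = 0.01745.
Step 5 — Type: Im(Z) = -3697 ⇒ leading (phase φ = -89.0°).

PF = 0.01745 (leading, φ = -89.0°)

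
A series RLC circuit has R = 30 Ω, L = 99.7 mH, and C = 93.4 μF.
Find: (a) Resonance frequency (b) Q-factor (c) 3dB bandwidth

Step 1 — Resonance: ω₀ = 1/√(LC) = 1/√(0.0997·9.34e-05) = 327.7 rad/s.
Step 2 — f₀ = ω₀/(2π) = 52.16 Hz.
Step 3 — Series Q: Q = ω₀L/R = 327.7·0.0997/30 = 1.089.
Step 4 — Bandwidth: Δω = ω₀/Q = 300.9 rad/s; BW = Δω/(2π) = 47.89 Hz.

(a) f₀ = 52.16 Hz  (b) Q = 1.089  (c) BW = 47.89 Hz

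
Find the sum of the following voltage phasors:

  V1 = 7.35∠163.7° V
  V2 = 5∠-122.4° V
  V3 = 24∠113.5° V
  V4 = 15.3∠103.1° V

Step 1 — Convert each phasor to rectangular form:
  V1 = 7.35·(cos(163.7°) + j·sin(163.7°)) = -7.055 + j2.063 V
  V2 = 5·(cos(-122.4°) + j·sin(-122.4°)) = -2.679 - j4.222 V
  V3 = 24·(cos(113.5°) + j·sin(113.5°)) = -9.57 + j22.01 V
  V4 = 15.3·(cos(103.1°) + j·sin(103.1°)) = -3.468 + j14.9 V
Step 2 — Sum components: V_total = -22.77 + j34.75 V.
Step 3 — Convert to polar: |V_total| = 41.55 V, ∠V_total = 123.2°.

V_total = 41.55∠123.2° V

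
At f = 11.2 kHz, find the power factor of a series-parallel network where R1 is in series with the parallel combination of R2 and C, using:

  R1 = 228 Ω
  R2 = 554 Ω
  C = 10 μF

Step 1 — Angular frequency: ω = 2π·f = 2π·1.12e+04 = 7.037e+04 rad/s.
Step 2 — Component impedances:
  R1: Z = R = 228 Ω
  R2: Z = R = 554 Ω
  C: Z = 1/(jωC) = -j/(ω·C) = 0 - j1.421 Ω
Step 3 — Parallel branch: R2 || C = 1/(1/R2 + 1/C) = 0.003645 - j1.421 Ω.
Step 4 — Series with R1: Z_total = R1 + (R2 || C) = 228 - j1.421 Ω = 228∠-0.4° Ω.
Step 5 — Power factor: PF = cos(φ) = Re(Z)/|Z| = 228/228 = 1.
Step 6 — Type: Im(Z) = -1.421 ⇒ leading (phase φ = -0.4°).

PF = 1 (leading, φ = -0.4°)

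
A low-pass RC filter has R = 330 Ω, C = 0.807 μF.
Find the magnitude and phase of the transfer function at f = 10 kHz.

Step 1 — Angular frequency: ω = 2π·1e+04 = 6.283e+04 rad/s.
Step 2 — Transfer function: H(jω) = 1/(1 + jωRC).
Step 3 — Denominator: 1 + jωRC = 1 + j·6.283e+04·330·8.07e-07 = 1 + j16.73.
Step 4 — H = 0.003559 - j0.05955.
Step 5 — Magnitude: |H| = 0.05966 (-24.5 dB); phase: φ = -86.6°.

|H| = 0.05966 (-24.5 dB), φ = -86.6°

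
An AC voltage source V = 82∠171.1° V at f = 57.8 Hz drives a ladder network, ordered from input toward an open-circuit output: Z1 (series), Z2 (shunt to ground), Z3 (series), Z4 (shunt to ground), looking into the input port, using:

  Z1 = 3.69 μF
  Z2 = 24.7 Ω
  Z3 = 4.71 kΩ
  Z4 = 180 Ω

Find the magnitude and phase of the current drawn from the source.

Step 1 — Angular frequency: ω = 2π·f = 2π·57.8 = 363.2 rad/s.
Step 2 — Component impedances:
  Z1: Z = 1/(jωC) = -j/(ω·C) = 0 - j746.2 Ω
  Z2: Z = R = 24.7 Ω
  Z3: Z = R = 4710 Ω
  Z4: Z = R = 180 Ω
Step 3 — Ladder network (open output): work backward from the far end, alternating series and parallel combinations. Z_in = 24.58 - j746.2 Ω = 746.6∠-88.1° Ω.
Step 4 — Source phasor: V = 82∠171.1° V = -81.01 + j12.69 V.
Step 5 — Ohm's law: I = V / Z_total = (-81.01 + j12.69) / (24.58 - j746.2) = -0.02055 - j0.1079 A.
Step 6 — Convert to polar: |I| = 0.1098 A, ∠I = -100.8°.

I = 0.1098∠-100.8° A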